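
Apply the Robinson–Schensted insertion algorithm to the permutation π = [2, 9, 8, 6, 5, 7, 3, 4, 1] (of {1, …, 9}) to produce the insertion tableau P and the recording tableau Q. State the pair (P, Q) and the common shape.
P = [1, 3, 4] / [2, 7] / [5] / [6] / [8] / [9];  Q = [1, 2, 6] / [3, 8] / [4] / [5] / [7] / [9];  common shape = (3, 2, 1, 1, 1, 1)

Row-insert the values π_1, π_2, … into P one at a time, bumping the leftmost entry strictly greater than the inserted value down to the next row. The recording tableau Q records, in position (i, j), the step at which that cell was added to P.
  Insert 2 (step 1): P = [2];  Q = [1]
  Insert 9 (step 2): P = [2, 9];  Q = [1, 2]
  Insert 8 (step 3): P = [2, 8] / [9];  Q = [1, 2] / [3]
  Insert 6 (step 4): P = [2, 6] / [8] / [9];  Q = [1, 2] / [3] / [4]
  Insert 5 (step 5): P = [2, 5] / [6] / [8] / [9];  Q = [1, 2] / [3] / [4] / [5]
  Insert 7 (step 6): P = [2, 5, 7] / [6] / [8] / [9];  Q = [1, 2, 6] / [3] / [4] / [5]
  Insert 3 (step 7): P = [2, 3, 7] / [5] / [6] / [8] / [9];  Q = [1, 2, 6] / [3] / [4] / [5] / [7]
  Insert 4 (step 8): P = [2, 3, 4] / [5, 7] / [6] / [8] / [9];  Q = [1, 2, 6] / [3, 8] / [4] / [5] / [7]
  Insert 1 (step 9): P = [1, 3, 4] / [2, 7] / [5] / [6] / [8] / [9];  Q = [1, 2, 6] / [3, 8] / [4] / [5] / [7] / [9]
Final shape: (3, 2, 1, 1, 1, 1).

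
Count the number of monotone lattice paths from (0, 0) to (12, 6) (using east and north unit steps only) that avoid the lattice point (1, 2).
Number of paths = 14469

Total paths from (0, 0) to (12, 6): C(18, 12) = 18564. Paths through (1, 2): (paths (0, 0) → (1, 2)) × (paths (1, 2) → (12, 6)) = C(3, 1) · C(15, 11) = 3 · 1365 = 4095. Avoidance count = 18564 − 4095 = 14469.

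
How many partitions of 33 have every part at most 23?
p(33, parts ≤ 23) = 10046

Use the recurrence p(n, m) = p(n, m−1) + p(n−m, m): either the largest part is < m (count p(n, m−1)) or the largest part is exactly m (remove one copy of m, count p(n−m, m)). With p(0, ·) = 1 this gives p(33, parts ≤ 23) = 10046. (By conjugating Young diagrams, this also counts partitions of 33 into at most 23 parts.)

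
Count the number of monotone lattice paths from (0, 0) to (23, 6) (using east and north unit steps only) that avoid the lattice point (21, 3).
Number of paths = 454780

Total paths from (0, 0) to (23, 6): C(29, 23) = 475020. Paths through (21, 3): (paths (0, 0) → (21, 3)) × (paths (21, 3) → (23, 6)) = C(24, 21) · C(5, 2) = 2024 · 10 = 20240. Avoidance count = 475020 − 20240 = 454780.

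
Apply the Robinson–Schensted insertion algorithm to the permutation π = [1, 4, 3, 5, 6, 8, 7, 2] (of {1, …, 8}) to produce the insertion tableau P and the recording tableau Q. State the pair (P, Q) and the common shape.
P = [1, 2, 5, 6, 7] / [3, 8] / [4];  Q = [1, 2, 4, 5, 6] / [3, 7] / [8];  common shape = (5, 2, 1)

Row-insert the values π_1, π_2, … into P one at a time, bumping the leftmost entry strictly greater than the inserted value down to the next row. The recording tableau Q records, in position (i, j), the step at which that cell was added to P.
  Insert 1 (step 1): P = [1];  Q = [1]
  Insert 4 (step 2): P = [1, 4];  Q = [1, 2]
  Insert 3 (step 3): P = [1, 3] / [4];  Q = [1, 2] / [3]
  Insert 5 (step 4): P = [1, 3, 5] / [4];  Q = [1, 2, 4] / [3]
  Insert 6 (step 5): P = [1, 3, 5, 6] / [4];  Q = [1, 2, 4, 5] / [3]
  Insert 8 (step 6): P = [1, 3, 5, 6, 8] / [4];  Q = [1, 2, 4, 5, 6] / [3]
  Insert 7 (step 7): P = [1, 3, 5, 6, 7] / [4, 8];  Q = [1, 2, 4, 5, 6] / [3, 7]
  Insert 2 (step 8): P = [1, 2, 5, 6, 7] / [3, 8] / [4];  Q = [1, 2, 4, 5, 6] / [3, 7] / [8]
Final shape: (5, 2, 1).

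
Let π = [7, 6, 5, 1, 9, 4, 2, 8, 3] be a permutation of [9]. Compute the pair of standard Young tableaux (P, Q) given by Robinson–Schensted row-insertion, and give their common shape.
P = [1, 2, 3] / [4, 8] / [5, 9] / [6] / [7];  Q = [1, 5, 8] / [2, 6] / [3, 9] / [4] / [7];  common shape = (3, 2, 2, 1, 1)

Row-insert the values π_1, π_2, … into P one at a time, bumping the leftmost entry strictly greater than the inserted value down to the next row. The recording tableau Q records, in position (i, j), the step at which that cell was added to P.
  Insert 7 (step 1): P = [7];  Q = [1]
  Insert 6 (step 2): P = [6] / [7];  Q = [1] / [2]
  Insert 5 (step 3): P = [5] / [6] / [7];  Q = [1] / [2] / [3]
  Insert 1 (step 4): P = [1] / [5] / [6] / [7];  Q = [1] / [2] / [3] / [4]
  Insert 9 (step 5): P = [1, 9] / [5] / [6] / [7];  Q = [1, 5] / [2] / [3] / [4]
  Insert 4 (step 6): P = [1, 4] / [5, 9] / [6] / [7];  Q = [1, 5] / [2, 6] / [3] / [4]
  Insert 2 (step 7): P = [1, 2] / [4, 9] / [5] / [6] / [7];  Q = [1, 5] / [2, 6] / [3] / [4] / [7]
  Insert 8 (step 8): P = [1, 2, 8] / [4, 9] / [5] / [6] / [7];  Q = [1, 5, 8] / [2, 6] / [3] / [4] / [7]
  Insert 3 (step 9): P = [1, 2, 3] / [4, 8] / [5, 9] / [6] / [7];  Q = [1, 5, 8] / [2, 6] / [3, 9] / [4] / [7]
Final shape: (3, 2, 2, 1, 1).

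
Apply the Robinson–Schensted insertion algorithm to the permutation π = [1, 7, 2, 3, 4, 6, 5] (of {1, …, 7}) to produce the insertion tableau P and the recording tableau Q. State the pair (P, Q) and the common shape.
P = [1, 2, 3, 4, 5] / [6] / [7];  Q = [1, 2, 4, 5, 6] / [3] / [7];  common shape = (5, 1, 1)

Row-insert the values π_1, π_2, … into P one at a time, bumping the leftmost entry strictly greater than the inserted value down to the next row. The recording tableau Q records, in position (i, j), the step at which that cell was added to P.
  Insert 1 (step 1): P = [1];  Q = [1]
  Insert 7 (step 2): P = [1, 7];  Q = [1, 2]
  Insert 2 (step 3): P = [1, 2] / [7];  Q = [1, 2] / [3]
  Insert 3 (step 4): P = [1, 2, 3] / [7];  Q = [1, 2, 4] / [3]
  Insert 4 (step 5): P = [1, 2, 3, 4] / [7];  Q = [1, 2, 4, 5] / [3]
  Insert 6 (step 6): P = [1, 2, 3, 4, 6] / [7];  Q = [1, 2, 4, 5, 6] / [3]
  Insert 5 (step 7): P = [1, 2, 3, 4, 5] / [6] / [7];  Q = [1, 2, 4, 5, 6] / [3] / [7]
Final shape: (5, 1, 1).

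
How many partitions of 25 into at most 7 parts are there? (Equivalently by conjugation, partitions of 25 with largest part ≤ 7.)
p(25, parts ≤ 7) = 860

Use the recurrence p(n, m) = p(n, m−1) + p(n−m, m): either the largest part is < m (count p(n, m−1)) or the largest part is exactly m (remove one copy of m, count p(n−m, m)). With p(0, ·) = 1 this gives p(25, parts ≤ 7) = 860. (By conjugating Young diagrams, this also counts partitions of 25 into at most 7 parts.)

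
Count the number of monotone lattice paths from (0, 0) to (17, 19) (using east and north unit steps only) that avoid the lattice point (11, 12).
Number of paths = 6277330752

Total paths from (0, 0) to (17, 19): C(36, 17) = 8597496600. Paths through (11, 12): (paths (0, 0) → (11, 12)) × (paths (11, 12) → (17, 19)) = C(23, 11) · C(13, 6) = 1352078 · 1716 = 2320165848. Avoidance count = 8597496600 − 2320165848 = 6277330752.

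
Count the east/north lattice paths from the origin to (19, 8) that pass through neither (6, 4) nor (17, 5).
Number of paths = 1482135

Inclusion–exclusion. Total paths: C(27, 19) = 2220075. Through P₁: C(10, 6)·C(17, 13) = 499800. Through P₂: C(22, 17)·C(5, 2) = 263340. Since P₁ is strictly southwest of P₂, a monotone path through both must visit P₁ then P₂; paths through both = C(10, 6)·C(12, 11)·C(5, 2) = 25200. Avoid both = 2220075 − 499800 − 263340 + 25200 = 1482135.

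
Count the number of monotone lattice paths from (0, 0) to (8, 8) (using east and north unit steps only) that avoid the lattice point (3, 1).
Number of paths = 9702

Total paths from (0, 0) to (8, 8): C(16, 8) = 12870. Paths through (3, 1): (paths (0, 0) → (3, 1)) × (paths (3, 1) → (8, 8)) = C(4, 3) · C(12, 5) = 4 · 792 = 3168. Avoidance count = 12870 − 3168 = 9702.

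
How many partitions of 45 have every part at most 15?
p(45, parts ≤ 15) = 66634

Use the recurrence p(n, m) = p(n, m−1) + p(n−m, m): either the largest part is < m (count p(n, m−1)) or the largest part is exactly m (remove one copy of m, count p(n−m, m)). With p(0, ·) = 1 this gives p(45, parts ≤ 15) = 66634. (By conjugating Young diagrams, this also counts partitions of 45 into at most 15 parts.)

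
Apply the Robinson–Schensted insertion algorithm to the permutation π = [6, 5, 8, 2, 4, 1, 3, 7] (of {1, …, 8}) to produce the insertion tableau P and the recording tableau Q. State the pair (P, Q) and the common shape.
P = [1, 3, 7] / [2, 4] / [5, 8] / [6];  Q = [1, 3, 8] / [2, 5] / [4, 7] / [6];  common shape = (3, 2, 2, 1)

Row-insert the values π_1, π_2, … into P one at a time, bumping the leftmost entry strictly greater than the inserted value down to the next row. The recording tableau Q records, in position (i, j), the step at which that cell was added to P.
  Insert 6 (step 1): P = [6];  Q = [1]
  Insert 5 (step 2): P = [5] / [6];  Q = [1] / [2]
  Insert 8 (step 3): P = [5, 8] / [6];  Q = [1, 3] / [2]
  Insert 2 (step 4): P = [2, 8] / [5] / [6];  Q = [1, 3] / [2] / [4]
  Insert 4 (step 5): P = [2, 4] / [5, 8] / [6];  Q = [1, 3] / [2, 5] / [4]
  Insert 1 (step 6): P = [1, 4] / [2, 8] / [5] / [6];  Q = [1, 3] / [2, 5] / [4] / [6]
  Insert 3 (step 7): P = [1, 3] / [2, 4] / [5, 8] / [6];  Q = [1, 3] / [2, 5] / [4, 7] / [6]
  Insert 7 (step 8): P = [1, 3, 7] / [2, 4] / [5, 8] / [6];  Q = [1, 3, 8] / [2, 5] / [4, 7] / [6]
Final shape: (3, 2, 2, 1).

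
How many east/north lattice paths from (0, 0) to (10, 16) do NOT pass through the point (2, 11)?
Number of paths = 5211349

Total paths from (0, 0) to (10, 16): C(26, 10) = 5311735. Paths through (2, 11): (paths (0, 0) → (2, 11)) × (paths (2, 11) → (10, 16)) = C(13, 2) · C(13, 8) = 78 · 1287 = 100386. Avoidance count = 5311735 − 100386 = 5211349.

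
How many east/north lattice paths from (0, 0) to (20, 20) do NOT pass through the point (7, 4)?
Number of paths = 115451436870

Total paths from (0, 0) to (20, 20): C(40, 20) = 137846528820. Paths through (7, 4): (paths (0, 0) → (7, 4)) × (paths (7, 4) → (20, 20)) = C(11, 7) · C(29, 13) = 330 · 67863915 = 22395091950. Avoidance count = 137846528820 − 22395091950 = 115451436870.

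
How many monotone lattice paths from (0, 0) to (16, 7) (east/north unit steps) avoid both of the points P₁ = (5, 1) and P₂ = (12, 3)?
Number of paths = 154171

Inclusion–exclusion. Total paths: C(23, 16) = 245157. Through P₁: C(6, 5)·C(17, 11) = 74256. Through P₂: C(15, 12)·C(8, 4) = 31850. Since P₁ is strictly southwest of P₂, a monotone path through both must visit P₁ then P₂; paths through both = C(6, 5)·C(9, 7)·C(8, 4) = 15120. Avoid both = 245157 − 74256 − 31850 + 15120 = 154171.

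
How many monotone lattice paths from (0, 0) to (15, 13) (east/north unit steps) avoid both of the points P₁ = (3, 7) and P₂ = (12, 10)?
Number of paths = 22809560

Inclusion–exclusion. Total paths: C(28, 15) = 37442160. Through P₁: C(10, 3)·C(18, 12) = 2227680. Through P₂: C(22, 12)·C(6, 3) = 12932920. Since P₁ is strictly southwest of P₂, a monotone path through both must visit P₁ then P₂; paths through both = C(10, 3)·C(12, 9)·C(6, 3) = 528000. Avoid both = 37442160 − 2227680 − 12932920 + 528000 = 22809560.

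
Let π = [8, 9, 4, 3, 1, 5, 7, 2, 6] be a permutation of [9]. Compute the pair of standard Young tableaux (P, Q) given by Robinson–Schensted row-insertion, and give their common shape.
P = [1, 2, 6] / [3, 5, 7] / [4, 9] / [8];  Q = [1, 2, 7] / [3, 6, 9] / [4, 8] / [5];  common shape = (3, 3, 2, 1)

Row-insert the values π_1, π_2, … into P one at a time, bumping the leftmost entry strictly greater than the inserted value down to the next row. The recording tableau Q records, in position (i, j), the step at which that cell was added to P.
  Insert 8 (step 1): P = [8];  Q = [1]
  Insert 9 (step 2): P = [8, 9];  Q = [1, 2]
  Insert 4 (step 3): P = [4, 9] / [8];  Q = [1, 2] / [3]
  Insert 3 (step 4): P = [3, 9] / [4] / [8];  Q = [1, 2] / [3] / [4]
  Insert 1 (step 5): P = [1, 9] / [3] / [4] / [8];  Q = [1, 2] / [3] / [4] / [5]
  Insert 5 (step 6): P = [1, 5] / [3, 9] / [4] / [8];  Q = [1, 2] / [3, 6] / [4] / [5]
  Insert 7 (step 7): P = [1, 5, 7] / [3, 9] / [4] / [8];  Q = [1, 2, 7] / [3, 6] / [4] / [5]
  Insert 2 (step 8): P = [1, 2, 7] / [3, 5] / [4, 9] / [8];  Q = [1, 2, 7] / [3, 6] / [4, 8] / [5]
  Insert 6 (step 9): P = [1, 2, 6] / [3, 5, 7] / [4, 9] / [8];  Q = [1, 2, 7] / [3, 6, 9] / [4, 8] / [5]
Final shape: (3, 3, 2, 1).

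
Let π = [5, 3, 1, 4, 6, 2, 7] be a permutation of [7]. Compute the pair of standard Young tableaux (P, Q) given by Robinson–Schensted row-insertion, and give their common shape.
P = [1, 2, 6, 7] / [3, 4] / [5];  Q = [1, 4, 5, 7] / [2, 6] / [3];  common shape = (4, 2, 1)

Row-insert the values π_1, π_2, … into P one at a time, bumping the leftmost entry strictly greater than the inserted value down to the next row. The recording tableau Q records, in position (i, j), the step at which that cell was added to P.
  Insert 5 (step 1): P = [5];  Q = [1]
  Insert 3 (step 2): P = [3] / [5];  Q = [1] / [2]
  Insert 1 (step 3): P = [1] / [3] / [5];  Q = [1] / [2] / [3]
  Insert 4 (step 4): P = [1, 4] / [3] / [5];  Q = [1, 4] / [2] / [3]
  Insert 6 (step 5): P = [1, 4, 6] / [3] / [5];  Q = [1, 4, 5] / [2] / [3]
  Insert 2 (step 6): P = [1, 2, 6] / [3, 4] / [5];  Q = [1, 4, 5] / [2, 6] / [3]
  Insert 7 (step 7): P = [1, 2, 6, 7] / [3, 4] / [5];  Q = [1, 4, 5, 7] / [2, 6] / [3]
Final shape: (4, 2, 1).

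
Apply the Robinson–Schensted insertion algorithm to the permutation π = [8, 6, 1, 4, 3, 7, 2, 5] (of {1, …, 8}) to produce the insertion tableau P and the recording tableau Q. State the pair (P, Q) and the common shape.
P = [1, 2, 5] / [3, 7] / [4] / [6] / [8];  Q = [1, 4, 6] / [2, 8] / [3] / [5] / [7];  common shape = (3, 2, 1, 1, 1)

Row-insert the values π_1, π_2, … into P one at a time, bumping the leftmost entry strictly greater than the inserted value down to the next row. The recording tableau Q records, in position (i, j), the step at which that cell was added to P.
  Insert 8 (step 1): P = [8];  Q = [1]
  Insert 6 (step 2): P = [6] / [8];  Q = [1] / [2]
  Insert 1 (step 3): P = [1] / [6] / [8];  Q = [1] / [2] / [3]
  Insert 4 (step 4): P = [1, 4] / [6] / [8];  Q = [1, 4] / [2] / [3]
  Insert 3 (step 5): P = [1, 3] / [4] / [6] / [8];  Q = [1, 4] / [2] / [3] / [5]
  Insert 7 (step 6): P = [1, 3, 7] / [4] / [6] / [8];  Q = [1, 4, 6] / [2] / [3] / [5]
  Insert 2 (step 7): P = [1, 2, 7] / [3] / [4] / [6] / [8];  Q = [1, 4, 6] / [2] / [3] / [5] / [7]
  Insert 5 (step 8): P = [1, 2, 5] / [3, 7] / [4] / [6] / [8];  Q = [1, 4, 6] / [2, 8] / [3] / [5] / [7]
Final shape: (3, 2, 1, 1, 1).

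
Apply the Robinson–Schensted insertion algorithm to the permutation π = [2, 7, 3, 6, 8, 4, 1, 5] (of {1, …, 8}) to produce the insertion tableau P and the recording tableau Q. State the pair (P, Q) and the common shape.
P = [1, 3, 4, 5] / [2, 8] / [6] / [7];  Q = [1, 2, 4, 5] / [3, 8] / [6] / [7];  common shape = (4, 2, 1, 1)

Row-insert the values π_1, π_2, … into P one at a time, bumping the leftmost entry strictly greater than the inserted value down to the next row. The recording tableau Q records, in position (i, j), the step at which that cell was added to P.
  Insert 2 (step 1): P = [2];  Q = [1]
  Insert 7 (step 2): P = [2, 7];  Q = [1, 2]
  Insert 3 (step 3): P = [2, 3] / [7];  Q = [1, 2] / [3]
  Insert 6 (step 4): P = [2, 3, 6] / [7];  Q = [1, 2, 4] / [3]
  Insert 8 (step 5): P = [2, 3, 6, 8] / [7];  Q = [1, 2, 4, 5] / [3]
  Insert 4 (step 6): P = [2, 3, 4, 8] / [6] / [7];  Q = [1, 2, 4, 5] / [3] / [6]
  Insert 1 (step 7): P = [1, 3, 4, 8] / [2] / [6] / [7];  Q = [1, 2, 4, 5] / [3] / [6] / [7]
  Insert 5 (step 8): P = [1, 3, 4, 5] / [2, 8] / [6] / [7];  Q = [1, 2, 4, 5] / [3, 8] / [6] / [7]
Final shape: (4, 2, 1, 1).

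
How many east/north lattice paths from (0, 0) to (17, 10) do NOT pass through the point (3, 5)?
Number of paths = 7785117

Total paths from (0, 0) to (17, 10): C(27, 17) = 8436285. Paths through (3, 5): (paths (0, 0) → (3, 5)) × (paths (3, 5) → (17, 10)) = C(8, 3) · C(19, 14) = 56 · 11628 = 651168. Avoidance count = 8436285 − 651168 = 7785117.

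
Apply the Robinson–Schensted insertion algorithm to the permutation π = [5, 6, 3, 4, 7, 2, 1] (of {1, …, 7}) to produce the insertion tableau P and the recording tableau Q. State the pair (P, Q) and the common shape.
P = [1, 4, 7] / [2, 6] / [3] / [5];  Q = [1, 2, 5] / [3, 4] / [6] / [7];  common shape = (3, 2, 1, 1)

Row-insert the values π_1, π_2, … into P one at a time, bumping the leftmost entry strictly greater than the inserted value down to the next row. The recording tableau Q records, in position (i, j), the step at which that cell was added to P.
  Insert 5 (step 1): P = [5];  Q = [1]
  Insert 6 (step 2): P = [5, 6];  Q = [1, 2]
  Insert 3 (step 3): P = [3, 6] / [5];  Q = [1, 2] / [3]
  Insert 4 (step 4): P = [3, 4] / [5, 6];  Q = [1, 2] / [3, 4]
  Insert 7 (step 5): P = [3, 4, 7] / [5, 6];  Q = [1, 2, 5] / [3, 4]
  Insert 2 (step 6): P = [2, 4, 7] / [3, 6] / [5];  Q = [1, 2, 5] / [3, 4] / [6]
  Insert 1 (step 7): P = [1, 4, 7] / [2, 6] / [3] / [5];  Q = [1, 2, 5] / [3, 4] / [6] / [7]
Final shape: (3, 2, 1, 1).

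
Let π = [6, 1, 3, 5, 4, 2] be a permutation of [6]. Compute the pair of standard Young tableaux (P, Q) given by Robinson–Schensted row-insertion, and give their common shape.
P = [1, 2, 4] / [3] / [5] / [6];  Q = [1, 3, 4] / [2] / [5] / [6];  common shape = (3, 1, 1, 1)

Row-insert the values π_1, π_2, … into P one at a time, bumping the leftmost entry strictly greater than the inserted value down to the next row. The recording tableau Q records, in position (i, j), the step at which that cell was added to P.
  Insert 6 (step 1): P = [6];  Q = [1]
  Insert 1 (step 2): P = [1] / [6];  Q = [1] / [2]
  Insert 3 (step 3): P = [1, 3] / [6];  Q = [1, 3] / [2]
  Insert 5 (step 4): P = [1, 3, 5] / [6];  Q = [1, 3, 4] / [2]
  Insert 4 (step 5): P = [1, 3, 4] / [5] / [6];  Q = [1, 3, 4] / [2] / [5]
  Insert 2 (step 6): P = [1, 2, 4] / [3] / [5] / [6];  Q = [1, 3, 4] / [2] / [5] / [6]
Final shape: (3, 1, 1, 1).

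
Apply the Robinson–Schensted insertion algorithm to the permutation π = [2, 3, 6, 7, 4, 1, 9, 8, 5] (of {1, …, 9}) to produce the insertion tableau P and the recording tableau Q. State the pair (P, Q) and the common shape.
P = [1, 3, 4, 5, 8] / [2, 7] / [6, 9];  Q = [1, 2, 3, 4, 7] / [5, 8] / [6, 9];  common shape = (5, 2, 2)

Row-insert the values π_1, π_2, … into P one at a time, bumping the leftmost entry strictly greater than the inserted value down to the next row. The recording tableau Q records, in position (i, j), the step at which that cell was added to P.
  Insert 2 (step 1): P = [2];  Q = [1]
  Insert 3 (step 2): P = [2, 3];  Q = [1, 2]
  Insert 6 (step 3): P = [2, 3, 6];  Q = [1, 2, 3]
  Insert 7 (step 4): P = [2, 3, 6, 7];  Q = [1, 2, 3, 4]
  Insert 4 (step 5): P = [2, 3, 4, 7] / [6];  Q = [1, 2, 3, 4] / [5]
  Insert 1 (step 6): P = [1, 3, 4, 7] / [2] / [6];  Q = [1, 2, 3, 4] / [5] / [6]
  Insert 9 (step 7): P = [1, 3, 4, 7, 9] / [2] / [6];  Q = [1, 2, 3, 4, 7] / [5] / [6]
  Insert 8 (step 8): P = [1, 3, 4, 7, 8] / [2, 9] / [6];  Q = [1, 2, 3, 4, 7] / [5, 8] / [6]
  Insert 5 (step 9): P = [1, 3, 4, 5, 8] / [2, 7] / [6, 9];  Q = [1, 2, 3, 4, 7] / [5, 8] / [6, 9]
Final shape: (5, 2, 2).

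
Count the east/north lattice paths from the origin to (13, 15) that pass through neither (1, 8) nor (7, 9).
Number of paths = 26476320

Inclusion–exclusion. Total paths: C(28, 13) = 37442160. Through P₁: C(9, 1)·C(19, 12) = 453492. Through P₂: C(16, 7)·C(12, 6) = 10570560. Since P₁ is strictly southwest of P₂, a monotone path through both must visit P₁ then P₂; paths through both = C(9, 1)·C(7, 6)·C(12, 6) = 58212. Avoid both = 37442160 − 453492 − 10570560 + 58212 = 26476320.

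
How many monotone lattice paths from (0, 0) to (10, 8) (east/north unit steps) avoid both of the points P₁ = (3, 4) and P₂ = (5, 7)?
Number of paths = 29556

Inclusion–exclusion. Total paths: C(18, 10) = 43758. Through P₁: C(7, 3)·C(11, 7) = 11550. Through P₂: C(12, 5)·C(6, 5) = 4752. Since P₁ is strictly southwest of P₂, a monotone path through both must visit P₁ then P₂; paths through both = C(7, 3)·C(5, 2)·C(6, 5) = 2100. Avoid both = 43758 − 11550 − 4752 + 2100 = 29556.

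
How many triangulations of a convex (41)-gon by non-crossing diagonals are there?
C_39 = 680425371729975800390

These polygon triangulations are counted by the Catalan number C_n = (1/(n + 1)) · C(2n, n). For n = 39: C_39 = (1/40) · C(78, 39) = 27217014869199032015600/40 = 680425371729975800390.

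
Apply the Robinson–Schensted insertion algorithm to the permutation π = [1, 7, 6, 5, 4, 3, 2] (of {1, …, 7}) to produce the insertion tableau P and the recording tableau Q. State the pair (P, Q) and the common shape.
P = [1, 2] / [3] / [4] / [5] / [6] / [7];  Q = [1, 2] / [3] / [4] / [5] / [6] / [7];  common shape = (2, 1, 1, 1, 1, 1)

Row-insert the values π_1, π_2, … into P one at a time, bumping the leftmost entry strictly greater than the inserted value down to the next row. The recording tableau Q records, in position (i, j), the step at which that cell was added to P.
  Insert 1 (step 1): P = [1];  Q = [1]
  Insert 7 (step 2): P = [1, 7];  Q = [1, 2]
  Insert 6 (step 3): P = [1, 6] / [7];  Q = [1, 2] / [3]
  Insert 5 (step 4): P = [1, 5] / [6] / [7];  Q = [1, 2] / [3] / [4]
  Insert 4 (step 5): P = [1, 4] / [5] / [6] / [7];  Q = [1, 2] / [3] / [4] / [5]
  Insert 3 (step 6): P = [1, 3] / [4] / [5] / [6] / [7];  Q = [1, 2] / [3] / [4] / [5] / [6]
  Insert 2 (step 7): P = [1, 2] / [3] / [4] / [5] / [6] / [7];  Q = [1, 2] / [3] / [4] / [5] / [6] / [7]
Final shape: (2, 1, 1, 1, 1, 1).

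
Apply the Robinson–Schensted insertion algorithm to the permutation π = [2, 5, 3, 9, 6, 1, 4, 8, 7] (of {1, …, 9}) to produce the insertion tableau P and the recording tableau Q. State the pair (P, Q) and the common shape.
P = [1, 3, 4, 7] / [2, 6, 8] / [5, 9];  Q = [1, 2, 4, 8] / [3, 5, 9] / [6, 7];  common shape = (4, 3, 2)

Row-insert the values π_1, π_2, … into P one at a time, bumping the leftmost entry strictly greater than the inserted value down to the next row. The recording tableau Q records, in position (i, j), the step at which that cell was added to P.
  Insert 2 (step 1): P = [2];  Q = [1]
  Insert 5 (step 2): P = [2, 5];  Q = [1, 2]
  Insert 3 (step 3): P = [2, 3] / [5];  Q = [1, 2] / [3]
  Insert 9 (step 4): P = [2, 3, 9] / [5];  Q = [1, 2, 4] / [3]
  Insert 6 (step 5): P = [2, 3, 6] / [5, 9];  Q = [1, 2, 4] / [3, 5]
  Insert 1 (step 6): P = [1, 3, 6] / [2, 9] / [5];  Q = [1, 2, 4] / [3, 5] / [6]
  Insert 4 (step 7): P = [1, 3, 4] / [2, 6] / [5, 9];  Q = [1, 2, 4] / [3, 5] / [6, 7]
  Insert 8 (step 8): P = [1, 3, 4, 8] / [2, 6] / [5, 9];  Q = [1, 2, 4, 8] / [3, 5] / [6, 7]
  Insert 7 (step 9): P = [1, 3, 4, 7] / [2, 6, 8] / [5, 9];  Q = [1, 2, 4, 8] / [3, 5, 9] / [6, 7]
Final shape: (4, 3, 2).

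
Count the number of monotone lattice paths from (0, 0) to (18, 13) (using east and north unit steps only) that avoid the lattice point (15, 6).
Number of paths = 199741395

Total paths from (0, 0) to (18, 13): C(31, 18) = 206253075. Paths through (15, 6): (paths (0, 0) → (15, 6)) × (paths (15, 6) → (18, 13)) = C(21, 15) · C(10, 3) = 54264 · 120 = 6511680. Avoidance count = 206253075 − 6511680 = 199741395.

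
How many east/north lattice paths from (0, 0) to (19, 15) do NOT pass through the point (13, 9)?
Number of paths = 1396351440

Total paths from (0, 0) to (19, 15): C(34, 19) = 1855967520. Paths through (13, 9): (paths (0, 0) → (13, 9)) × (paths (13, 9) → (19, 15)) = C(22, 13) · C(12, 6) = 497420 · 924 = 459616080. Avoidance count = 1855967520 − 459616080 = 1396351440.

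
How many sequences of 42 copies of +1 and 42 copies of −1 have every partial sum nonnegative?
C_42 = 39044429911904443959240

These ballot sequences are counted by the Catalan number C_n = (1/(n + 1)) · C(2n, n). For n = 42: C_42 = (1/43) · C(84, 42) = 1678910486211891090247320/43 = 39044429911904443959240.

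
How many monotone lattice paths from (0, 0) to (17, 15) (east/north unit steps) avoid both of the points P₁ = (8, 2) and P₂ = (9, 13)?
Number of paths = 520979220

Inclusion–exclusion. Total paths: C(32, 17) = 565722720. Through P₁: C(10, 8)·C(22, 9) = 22383900. Through P₂: C(22, 9)·C(10, 8) = 22383900. Since P₁ is strictly southwest of P₂, a monotone path through both must visit P₁ then P₂; paths through both = C(10, 8)·C(12, 1)·C(10, 8) = 24300. Avoid both = 565722720 − 22383900 − 22383900 + 24300 = 520979220.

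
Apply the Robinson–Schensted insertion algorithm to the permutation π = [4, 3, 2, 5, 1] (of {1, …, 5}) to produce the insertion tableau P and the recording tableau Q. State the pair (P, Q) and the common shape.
P = [1, 5] / [2] / [3] / [4];  Q = [1, 4] / [2] / [3] / [5];  common shape = (2, 1, 1, 1)

Row-insert the values π_1, π_2, … into P one at a time, bumping the leftmost entry strictly greater than the inserted value down to the next row. The recording tableau Q records, in position (i, j), the step at which that cell was added to P.
  Insert 4 (step 1): P = [4];  Q = [1]
  Insert 3 (step 2): P = [3] / [4];  Q = [1] / [2]
  Insert 2 (step 3): P = [2] / [3] / [4];  Q = [1] / [2] / [3]
  Insert 5 (step 4): P = [2, 5] / [3] / [4];  Q = [1, 4] / [2] / [3]
  Insert 1 (step 5): P = [1, 5] / [2] / [3] / [4];  Q = [1, 4] / [2] / [3] / [5]
Final shape: (2, 1, 1, 1).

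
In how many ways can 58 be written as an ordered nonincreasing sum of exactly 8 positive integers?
p(58, 8 parts) = 30588

Partitions of n into exactly k parts are in bijection with partitions of n − k into at most k parts (subtract 1 from each part). So p(58, exactly 8) = p(50, parts ≤ 8). Computing via the recurrence p(m, j) = p(m, j−1) + p(m−j, j) gives 30588.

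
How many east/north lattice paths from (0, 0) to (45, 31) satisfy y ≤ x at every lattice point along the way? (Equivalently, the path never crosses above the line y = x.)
Number of paths = 625064902463937583200

By the reflection principle (André's argument), the number of monotone paths to (45, 31) with n ≤ m that never go above y = x is C(76, 45) − C(76, 46) = 1916865700889408588480 − 1291800798425471005280 = 625064902463937583200.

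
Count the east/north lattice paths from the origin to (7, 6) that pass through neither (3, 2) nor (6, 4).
Number of paths = 686

Inclusion–exclusion. Total paths: C(13, 7) = 1716. Through P₁: C(5, 3)·C(8, 4) = 700. Through P₂: C(10, 6)·C(3, 1) = 630. Since P₁ is strictly southwest of P₂, a monotone path through both must visit P₁ then P₂; paths through both = C(5, 3)·C(5, 3)·C(3, 1) = 300. Avoid both = 1716 − 700 − 630 + 300 = 686.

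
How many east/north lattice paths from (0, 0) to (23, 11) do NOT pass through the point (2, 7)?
Number of paths = 285642360

Total paths from (0, 0) to (23, 11): C(34, 23) = 286097760. Paths through (2, 7): (paths (0, 0) → (2, 7)) × (paths (2, 7) → (23, 11)) = C(9, 2) · C(25, 21) = 36 · 12650 = 455400. Avoidance count = 286097760 − 455400 = 285642360.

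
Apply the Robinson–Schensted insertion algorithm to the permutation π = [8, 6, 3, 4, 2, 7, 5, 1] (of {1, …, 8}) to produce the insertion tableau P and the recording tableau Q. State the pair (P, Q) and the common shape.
P = [1, 4, 5] / [2, 7] / [3] / [6] / [8];  Q = [1, 4, 6] / [2, 7] / [3] / [5] / [8];  common shape = (3, 2, 1, 1, 1)

Row-insert the values π_1, π_2, … into P one at a time, bumping the leftmost entry strictly greater than the inserted value down to the next row. The recording tableau Q records, in position (i, j), the step at which that cell was added to P.
  Insert 8 (step 1): P = [8];  Q = [1]
  Insert 6 (step 2): P = [6] / [8];  Q = [1] / [2]
  Insert 3 (step 3): P = [3] / [6] / [8];  Q = [1] / [2] / [3]
  Insert 4 (step 4): P = [3, 4] / [6] / [8];  Q = [1, 4] / [2] / [3]
  Insert 2 (step 5): P = [2, 4] / [3] / [6] / [8];  Q = [1, 4] / [2] / [3] / [5]
  Insert 7 (step 6): P = [2, 4, 7] / [3] / [6] / [8];  Q = [1, 4, 6] / [2] / [3] / [5]
  Insert 5 (step 7): P = [2, 4, 5] / [3, 7] / [6] / [8];  Q = [1, 4, 6] / [2, 7] / [3] / [5]
  Insert 1 (step 8): P = [1, 4, 5] / [2, 7] / [3] / [6] / [8];  Q = [1, 4, 6] / [2, 7] / [3] / [5] / [8]
Final shape: (3, 2, 1, 1, 1).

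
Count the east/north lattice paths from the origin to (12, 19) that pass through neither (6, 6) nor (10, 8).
Number of paths = 113718513

Inclusion–exclusion. Total paths: C(31, 12) = 141120525. Through P₁: C(12, 6)·C(19, 6) = 25069968. Through P₂: C(18, 10)·C(13, 2) = 3413124. Since P₁ is strictly southwest of P₂, a monotone path through both must visit P₁ then P₂; paths through both = C(12, 6)·C(6, 4)·C(13, 2) = 1081080. Avoid both = 141120525 − 25069968 − 3413124 + 1081080 = 113718513.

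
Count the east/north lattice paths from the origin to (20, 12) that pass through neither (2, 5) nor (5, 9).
Number of paths = 214664268

Inclusion–exclusion. Total paths: C(32, 20) = 225792840. Through P₁: C(7, 2)·C(25, 18) = 10094700. Through P₂: C(14, 5)·C(18, 15) = 1633632. Since P₁ is strictly southwest of P₂, a monotone path through both must visit P₁ then P₂; paths through both = C(7, 2)·C(7, 3)·C(18, 15) = 599760. Avoid both = 225792840 − 10094700 − 1633632 + 599760 = 214664268.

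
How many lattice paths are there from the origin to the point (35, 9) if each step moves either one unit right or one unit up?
Number of paths = 708930508

A monotone lattice path from (0, 0) to (35, 9) consists of 35 east steps and 9 north steps in some order, so it is determined by which 35 of the 44 steps are east. The count is C(44, 35) = 708930508.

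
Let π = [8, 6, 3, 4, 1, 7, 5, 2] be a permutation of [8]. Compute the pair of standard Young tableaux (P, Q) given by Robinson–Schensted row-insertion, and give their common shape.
P = [1, 2, 5] / [3, 4] / [6, 7] / [8];  Q = [1, 4, 6] / [2, 7] / [3, 8] / [5];  common shape = (3, 2, 2, 1)

Row-insert the values π_1, π_2, … into P one at a time, bumping the leftmost entry strictly greater than the inserted value down to the next row. The recording tableau Q records, in position (i, j), the step at which that cell was added to P.
  Insert 8 (step 1): P = [8];  Q = [1]
  Insert 6 (step 2): P = [6] / [8];  Q = [1] / [2]
  Insert 3 (step 3): P = [3] / [6] / [8];  Q = [1] / [2] / [3]
  Insert 4 (step 4): P = [3, 4] / [6] / [8];  Q = [1, 4] / [2] / [3]
  Insert 1 (step 5): P = [1, 4] / [3] / [6] / [8];  Q = [1, 4] / [2] / [3] / [5]
  Insert 7 (step 6): P = [1, 4, 7] / [3] / [6] / [8];  Q = [1, 4, 6] / [2] / [3] / [5]
  Insert 5 (step 7): P = [1, 4, 5] / [3, 7] / [6] / [8];  Q = [1, 4, 6] / [2, 7] / [3] / [5]
  Insert 2 (step 8): P = [1, 2, 5] / [3, 4] / [6, 7] / [8];  Q = [1, 4, 6] / [2, 7] / [3, 8] / [5]
Final shape: (3, 2, 2, 1).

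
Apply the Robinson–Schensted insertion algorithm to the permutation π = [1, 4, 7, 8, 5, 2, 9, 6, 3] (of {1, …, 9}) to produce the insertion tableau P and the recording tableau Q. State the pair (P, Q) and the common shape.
P = [1, 2, 3, 6, 9] / [4, 5] / [7, 8];  Q = [1, 2, 3, 4, 7] / [5, 8] / [6, 9];  common shape = (5, 2, 2)

Row-insert the values π_1, π_2, … into P one at a time, bumping the leftmost entry strictly greater than the inserted value down to the next row. The recording tableau Q records, in position (i, j), the step at which that cell was added to P.
  Insert 1 (step 1): P = [1];  Q = [1]
  Insert 4 (step 2): P = [1, 4];  Q = [1, 2]
  Insert 7 (step 3): P = [1, 4, 7];  Q = [1, 2, 3]
  Insert 8 (step 4): P = [1, 4, 7, 8];  Q = [1, 2, 3, 4]
  Insert 5 (step 5): P = [1, 4, 5, 8] / [7];  Q = [1, 2, 3, 4] / [5]
  Insert 2 (step 6): P = [1, 2, 5, 8] / [4] / [7];  Q = [1, 2, 3, 4] / [5] / [6]
  Insert 9 (step 7): P = [1, 2, 5, 8, 9] / [4] / [7];  Q = [1, 2, 3, 4, 7] / [5] / [6]
  Insert 6 (step 8): P = [1, 2, 5, 6, 9] / [4, 8] / [7];  Q = [1, 2, 3, 4, 7] / [5, 8] / [6]
  Insert 3 (step 9): P = [1, 2, 3, 6, 9] / [4, 5] / [7, 8];  Q = [1, 2, 3, 4, 7] / [5, 8] / [6, 9]
Final shape: (5, 2, 2).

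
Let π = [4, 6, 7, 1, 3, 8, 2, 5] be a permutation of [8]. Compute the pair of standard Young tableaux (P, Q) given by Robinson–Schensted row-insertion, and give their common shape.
P = [1, 2, 5, 8] / [3, 6, 7] / [4];  Q = [1, 2, 3, 6] / [4, 5, 8] / [7];  common shape = (4, 3, 1)

Row-insert the values π_1, π_2, … into P one at a time, bumping the leftmost entry strictly greater than the inserted value down to the next row. The recording tableau Q records, in position (i, j), the step at which that cell was added to P.
  Insert 4 (step 1): P = [4];  Q = [1]
  Insert 6 (step 2): P = [4, 6];  Q = [1, 2]
  Insert 7 (step 3): P = [4, 6, 7];  Q = [1, 2, 3]
  Insert 1 (step 4): P = [1, 6, 7] / [4];  Q = [1, 2, 3] / [4]
  Insert 3 (step 5): P = [1, 3, 7] / [4, 6];  Q = [1, 2, 3] / [4, 5]
  Insert 8 (step 6): P = [1, 3, 7, 8] / [4, 6];  Q = [1, 2, 3, 6] / [4, 5]
  Insert 2 (step 7): P = [1, 2, 7, 8] / [3, 6] / [4];  Q = [1, 2, 3, 6] / [4, 5] / [7]
  Insert 5 (step 8): P = [1, 2, 5, 8] / [3, 6, 7] / [4];  Q = [1, 2, 3, 6] / [4, 5, 8] / [7]
Final shape: (4, 3, 1).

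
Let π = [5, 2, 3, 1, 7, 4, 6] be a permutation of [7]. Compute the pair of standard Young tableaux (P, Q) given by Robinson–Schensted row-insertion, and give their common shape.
P = [1, 3, 4, 6] / [2, 7] / [5];  Q = [1, 3, 5, 7] / [2, 6] / [4];  common shape = (4, 2, 1)

Row-insert the values π_1, π_2, … into P one at a time, bumping the leftmost entry strictly greater than the inserted value down to the next row. The recording tableau Q records, in position (i, j), the step at which that cell was added to P.
  Insert 5 (step 1): P = [5];  Q = [1]
  Insert 2 (step 2): P = [2] / [5];  Q = [1] / [2]
  Insert 3 (step 3): P = [2, 3] / [5];  Q = [1, 3] / [2]
  Insert 1 (step 4): P = [1, 3] / [2] / [5];  Q = [1, 3] / [2] / [4]
  Insert 7 (step 5): P = [1, 3, 7] / [2] / [5];  Q = [1, 3, 5] / [2] / [4]
  Insert 4 (step 6): P = [1, 3, 4] / [2, 7] / [5];  Q = [1, 3, 5] / [2, 6] / [4]
  Insert 6 (step 7): P = [1, 3, 4, 6] / [2, 7] / [5];  Q = [1, 3, 5, 7] / [2, 6] / [4]
Final shape: (4, 2, 1).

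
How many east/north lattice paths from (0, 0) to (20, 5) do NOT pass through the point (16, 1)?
Number of paths = 51940

Total paths from (0, 0) to (20, 5): C(25, 20) = 53130. Paths through (16, 1): (paths (0, 0) → (16, 1)) × (paths (16, 1) → (20, 5)) = C(17, 16) · C(8, 4) = 17 · 70 = 1190. Avoidance count = 53130 − 1190 = 51940.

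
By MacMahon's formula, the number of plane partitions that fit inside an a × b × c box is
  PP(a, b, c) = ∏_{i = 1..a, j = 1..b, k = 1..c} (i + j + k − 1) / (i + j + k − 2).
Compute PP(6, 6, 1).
PP(6, 6, 1) = 924

Evaluate the triple product over i = 1..6, j = 1..6, k = 1..1. The factors are (2/1) · (3/2) · (4/3) · (5/4) · (6/5) · (7/6) · (3/2) · (4/3) · … (36 factors total). The numerators and denominators telescope so the product is an integer; carrying out the multiplication exactly gives PP(6, 6, 1) = 924.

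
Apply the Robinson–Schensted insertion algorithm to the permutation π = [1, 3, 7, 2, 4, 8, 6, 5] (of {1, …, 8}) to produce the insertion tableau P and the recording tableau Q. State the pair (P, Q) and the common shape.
P = [1, 2, 4, 5] / [3, 6, 8] / [7];  Q = [1, 2, 3, 6] / [4, 5, 7] / [8];  common shape = (4, 3, 1)

Row-insert the values π_1, π_2, … into P one at a time, bumping the leftmost entry strictly greater than the inserted value down to the next row. The recording tableau Q records, in position (i, j), the step at which that cell was added to P.
  Insert 1 (step 1): P = [1];  Q = [1]
  Insert 3 (step 2): P = [1, 3];  Q = [1, 2]
  Insert 7 (step 3): P = [1, 3, 7];  Q = [1, 2, 3]
  Insert 2 (step 4): P = [1, 2, 7] / [3];  Q = [1, 2, 3] / [4]
  Insert 4 (step 5): P = [1, 2, 4] / [3, 7];  Q = [1, 2, 3] / [4, 5]
  Insert 8 (step 6): P = [1, 2, 4, 8] / [3, 7];  Q = [1, 2, 3, 6] / [4, 5]
  Insert 6 (step 7): P = [1, 2, 4, 6] / [3, 7, 8];  Q = [1, 2, 3, 6] / [4, 5, 7]
  Insert 5 (step 8): P = [1, 2, 4, 5] / [3, 6, 8] / [7];  Q = [1, 2, 3, 6] / [4, 5, 7] / [8]
Final shape: (4, 3, 1).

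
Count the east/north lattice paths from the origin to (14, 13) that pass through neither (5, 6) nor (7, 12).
Number of paths = 14473404

Inclusion–exclusion. Total paths: C(27, 14) = 20058300. Through P₁: C(11, 5)·C(16, 9) = 5285280. Through P₂: C(19, 7)·C(8, 7) = 403104. Since P₁ is strictly southwest of P₂, a monotone path through both must visit P₁ then P₂; paths through both = C(11, 5)·C(8, 2)·C(8, 7) = 103488. Avoid both = 20058300 − 5285280 − 403104 + 103488 = 14473404.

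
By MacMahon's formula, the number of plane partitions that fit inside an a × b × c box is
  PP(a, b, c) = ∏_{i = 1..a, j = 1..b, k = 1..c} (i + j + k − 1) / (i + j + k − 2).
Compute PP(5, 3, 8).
PP(5, 3, 8) = 61408347

Evaluate the triple product over i = 1..5, j = 1..3, k = 1..8. The factors are (2/1) · (3/2) · (4/3) · (5/4) · (6/5) · (7/6) · (8/7) · (9/8) · … (120 factors total). The numerators and denominators telescope so the product is an integer; carrying out the multiplication exactly gives PP(5, 3, 8) = 61408347.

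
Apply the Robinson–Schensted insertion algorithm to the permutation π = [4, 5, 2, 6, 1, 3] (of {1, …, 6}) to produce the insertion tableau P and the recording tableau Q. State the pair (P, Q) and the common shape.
P = [1, 3, 6] / [2, 5] / [4];  Q = [1, 2, 4] / [3, 6] / [5];  common shape = (3, 2, 1)

Row-insert the values π_1, π_2, … into P one at a time, bumping the leftmost entry strictly greater than the inserted value down to the next row. The recording tableau Q records, in position (i, j), the step at which that cell was added to P.
  Insert 4 (step 1): P = [4];  Q = [1]
  Insert 5 (step 2): P = [4, 5];  Q = [1, 2]
  Insert 2 (step 3): P = [2, 5] / [4];  Q = [1, 2] / [3]
  Insert 6 (step 4): P = [2, 5, 6] / [4];  Q = [1, 2, 4] / [3]
  Insert 1 (step 5): P = [1, 5, 6] / [2] / [4];  Q = [1, 2, 4] / [3] / [5]
  Insert 3 (step 6): P = [1, 3, 6] / [2, 5] / [4];  Q = [1, 2, 4] / [3, 6] / [5]
Final shape: (3, 2, 1).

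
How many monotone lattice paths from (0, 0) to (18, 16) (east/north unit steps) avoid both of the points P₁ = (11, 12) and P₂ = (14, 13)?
Number of paths = 1245026110

Inclusion–exclusion. Total paths: C(34, 18) = 2203961430. Through P₁: C(23, 11)·C(11, 7) = 446185740. Through P₂: C(27, 14)·C(7, 4) = 702040500. Since P₁ is strictly southwest of P₂, a monotone path through both must visit P₁ then P₂; paths through both = C(23, 11)·C(4, 3)·C(7, 4) = 189290920. Avoid both = 2203961430 − 446185740 − 702040500 + 189290920 = 1245026110.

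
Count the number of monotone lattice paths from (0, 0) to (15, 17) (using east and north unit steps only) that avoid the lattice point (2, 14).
Number of paths = 565655520

Total paths from (0, 0) to (15, 17): C(32, 15) = 565722720. Paths through (2, 14): (paths (0, 0) → (2, 14)) × (paths (2, 14) → (15, 17)) = C(16, 2) · C(16, 13) = 120 · 560 = 67200. Avoidance count = 565722720 − 67200 = 565655520.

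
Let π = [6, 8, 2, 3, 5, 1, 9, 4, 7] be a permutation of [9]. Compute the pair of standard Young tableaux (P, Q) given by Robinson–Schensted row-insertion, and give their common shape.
P = [1, 3, 4, 7] / [2, 5, 9] / [6, 8];  Q = [1, 2, 5, 7] / [3, 4, 9] / [6, 8];  common shape = (4, 3, 2)

Row-insert the values π_1, π_2, … into P one at a time, bumping the leftmost entry strictly greater than the inserted value down to the next row. The recording tableau Q records, in position (i, j), the step at which that cell was added to P.
  Insert 6 (step 1): P = [6];  Q = [1]
  Insert 8 (step 2): P = [6, 8];  Q = [1, 2]
  Insert 2 (step 3): P = [2, 8] / [6];  Q = [1, 2] / [3]
  Insert 3 (step 4): P = [2, 3] / [6, 8];  Q = [1, 2] / [3, 4]
  Insert 5 (step 5): P = [2, 3, 5] / [6, 8];  Q = [1, 2, 5] / [3, 4]
  Insert 1 (step 6): P = [1, 3, 5] / [2, 8] / [6];  Q = [1, 2, 5] / [3, 4] / [6]
  Insert 9 (step 7): P = [1, 3, 5, 9] / [2, 8] / [6];  Q = [1, 2, 5, 7] / [3, 4] / [6]
  Insert 4 (step 8): P = [1, 3, 4, 9] / [2, 5] / [6, 8];  Q = [1, 2, 5, 7] / [3, 4] / [6, 8]
  Insert 7 (step 9): P = [1, 3, 4, 7] / [2, 5, 9] / [6, 8];  Q = [1, 2, 5, 7] / [3, 4, 9] / [6, 8]
Final shape: (4, 3, 2).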